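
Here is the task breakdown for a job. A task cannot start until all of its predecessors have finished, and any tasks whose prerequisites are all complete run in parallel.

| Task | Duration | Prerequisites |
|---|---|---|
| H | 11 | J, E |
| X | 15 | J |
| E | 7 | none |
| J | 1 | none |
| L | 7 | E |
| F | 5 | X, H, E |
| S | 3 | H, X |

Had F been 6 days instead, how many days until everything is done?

Critical path before the change: E→H→F = 7+11+5 = 23 giving 23 days.
F lies on that path, so at 6 days the path becomes 24 days.
That remains the longest chain; total 24 days.

24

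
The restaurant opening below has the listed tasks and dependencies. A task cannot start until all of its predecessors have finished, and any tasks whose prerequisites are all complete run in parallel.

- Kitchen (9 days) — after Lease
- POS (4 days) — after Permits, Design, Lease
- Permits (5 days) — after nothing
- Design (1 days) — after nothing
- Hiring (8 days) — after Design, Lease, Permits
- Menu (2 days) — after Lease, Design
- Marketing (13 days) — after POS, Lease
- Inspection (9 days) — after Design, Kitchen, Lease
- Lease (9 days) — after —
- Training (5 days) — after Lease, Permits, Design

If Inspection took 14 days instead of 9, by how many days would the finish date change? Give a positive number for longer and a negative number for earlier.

5

Actual critical path: Lease→Kitchen→Inspection = 9+9+9 = 27 ⇒ 27 days.
Inspection lies on that path, so at 14 days the path becomes 32 days.
The critical path is still Lease→Kitchen→Inspection; finish is now 32 days.
Change in finish: 32 − 27 = +5 days.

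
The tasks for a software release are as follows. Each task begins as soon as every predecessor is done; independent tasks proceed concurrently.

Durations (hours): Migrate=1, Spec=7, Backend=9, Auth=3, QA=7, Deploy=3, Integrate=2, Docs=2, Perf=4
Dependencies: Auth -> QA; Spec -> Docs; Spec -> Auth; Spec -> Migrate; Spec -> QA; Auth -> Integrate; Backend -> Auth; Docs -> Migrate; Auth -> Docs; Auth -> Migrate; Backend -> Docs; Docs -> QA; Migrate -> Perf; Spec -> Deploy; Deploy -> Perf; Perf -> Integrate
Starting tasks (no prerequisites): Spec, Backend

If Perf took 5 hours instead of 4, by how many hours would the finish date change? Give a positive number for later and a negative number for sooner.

1

Baseline: Backend→Auth→Docs→Migrate→Perf→Integrate = 9+3+2+1+4+2 = 21 → 21 hours.
Perf lies on that path, so at 5 hours the path becomes 22 hours.
That remains the longest chain; total 22 hours.
Change in finish: 22 − 21 = +1 hours.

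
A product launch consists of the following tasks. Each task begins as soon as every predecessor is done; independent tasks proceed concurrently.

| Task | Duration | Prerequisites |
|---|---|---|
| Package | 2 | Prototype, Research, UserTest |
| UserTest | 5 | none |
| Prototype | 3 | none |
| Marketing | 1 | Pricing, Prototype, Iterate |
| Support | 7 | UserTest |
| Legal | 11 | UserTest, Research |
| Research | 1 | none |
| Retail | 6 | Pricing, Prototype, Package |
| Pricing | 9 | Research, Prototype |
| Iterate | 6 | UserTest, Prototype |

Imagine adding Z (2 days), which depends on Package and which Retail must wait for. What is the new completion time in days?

Originally the project takes 18 days.
With Z inserted, Retail now waits for max(Pricing, Prototype, Package, Z).
New critical path: Prototype→Pricing→Retail = 3+9+6 = 18 ⇒ 18 days.

18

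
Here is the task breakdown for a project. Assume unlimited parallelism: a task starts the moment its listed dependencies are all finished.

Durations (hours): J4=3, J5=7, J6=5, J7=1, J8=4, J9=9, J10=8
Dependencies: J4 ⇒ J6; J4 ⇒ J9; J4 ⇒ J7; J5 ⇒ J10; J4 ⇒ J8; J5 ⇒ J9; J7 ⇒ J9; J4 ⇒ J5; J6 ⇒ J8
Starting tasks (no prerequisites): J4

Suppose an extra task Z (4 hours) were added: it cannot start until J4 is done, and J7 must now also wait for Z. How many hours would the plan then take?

19

Originally the plan takes 19 hours.
With Z inserted, J7 now waits for max(J4, Z).
New critical path: J4→J5→J9 = 3+7+9 = 19 ⇒ 19 hours.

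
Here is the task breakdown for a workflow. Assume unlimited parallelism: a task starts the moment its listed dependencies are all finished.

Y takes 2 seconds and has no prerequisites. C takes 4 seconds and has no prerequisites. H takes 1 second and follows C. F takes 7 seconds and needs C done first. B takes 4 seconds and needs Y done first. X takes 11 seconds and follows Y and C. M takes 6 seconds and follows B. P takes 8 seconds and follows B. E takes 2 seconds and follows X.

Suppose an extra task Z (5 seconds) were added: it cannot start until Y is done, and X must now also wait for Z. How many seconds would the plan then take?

Originally the plan takes 17 seconds.
With Z inserted, X now waits for max(Y, C, Z).
New critical path: Y→Z→X→E = 2+5+11+2 = 20 ⇒ 20 seconds.

20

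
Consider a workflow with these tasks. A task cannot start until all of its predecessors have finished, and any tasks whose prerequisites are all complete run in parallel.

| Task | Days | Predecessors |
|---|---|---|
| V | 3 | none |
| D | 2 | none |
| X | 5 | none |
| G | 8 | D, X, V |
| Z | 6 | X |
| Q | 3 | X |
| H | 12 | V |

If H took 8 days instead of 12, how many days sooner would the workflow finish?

2

The binding path is V→H = 3+12 = 15; finish at 15 days.
Since H is critical, the -4 change carries straight to that chain (now 11 days).
The binding chain switches to X→G = 5+8 = 13; finish 13 days.
Change in finish: 13 − 15 = -2 days.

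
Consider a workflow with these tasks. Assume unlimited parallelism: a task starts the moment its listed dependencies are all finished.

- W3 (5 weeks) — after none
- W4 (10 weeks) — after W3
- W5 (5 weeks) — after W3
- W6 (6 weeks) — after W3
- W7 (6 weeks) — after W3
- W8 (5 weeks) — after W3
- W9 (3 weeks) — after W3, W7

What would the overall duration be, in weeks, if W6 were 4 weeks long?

Critical path before the change: W3→W4 = 5+10 = 15 giving 15 weeks.
W6 has 4 weeks of float (longest path through it is 11).
No other chain overtakes it, so the finish is 15 weeks.

15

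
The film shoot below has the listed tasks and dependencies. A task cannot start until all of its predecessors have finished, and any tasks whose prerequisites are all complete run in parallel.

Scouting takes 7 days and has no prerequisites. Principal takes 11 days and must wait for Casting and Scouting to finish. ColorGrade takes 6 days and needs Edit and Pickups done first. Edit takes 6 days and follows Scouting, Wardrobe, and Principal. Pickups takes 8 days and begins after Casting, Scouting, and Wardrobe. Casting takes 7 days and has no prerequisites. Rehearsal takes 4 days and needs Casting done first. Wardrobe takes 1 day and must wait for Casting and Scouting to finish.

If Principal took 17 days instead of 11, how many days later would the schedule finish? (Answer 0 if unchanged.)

Actual critical path: Casting→Principal→Edit→ColorGrade = 7+11+6+6 = 30 ⇒ 30 days.
Principal is on the critical path; changing it to 17 makes that path 36 days.
The critical path is still Casting→Principal→Edit→ColorGrade; finish is now 36 days.
Change in finish: 36 − 30 = +6 days.

6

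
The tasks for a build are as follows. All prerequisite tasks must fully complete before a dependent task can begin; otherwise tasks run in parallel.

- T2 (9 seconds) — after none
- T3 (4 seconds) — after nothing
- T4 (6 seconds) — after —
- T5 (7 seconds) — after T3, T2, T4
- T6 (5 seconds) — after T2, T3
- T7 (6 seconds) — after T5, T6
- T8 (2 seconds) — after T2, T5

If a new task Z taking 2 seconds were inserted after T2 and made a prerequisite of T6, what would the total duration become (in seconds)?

Originally the project takes 22 seconds.
With Z inserted, T6 now waits for max(T2, T3, Z).
New critical path: T2→Z→T6→T7 = 9+2+5+6 = 22 ⇒ 22 seconds.

22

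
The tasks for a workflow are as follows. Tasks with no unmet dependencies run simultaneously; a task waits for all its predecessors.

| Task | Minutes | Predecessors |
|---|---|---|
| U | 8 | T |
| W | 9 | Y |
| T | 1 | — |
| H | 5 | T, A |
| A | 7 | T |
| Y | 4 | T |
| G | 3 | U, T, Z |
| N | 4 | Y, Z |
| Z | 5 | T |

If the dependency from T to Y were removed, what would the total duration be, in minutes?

With the dependency in place, T→Y→W = 1+4+9 = 14 sets the finish at 14 minutes.
Without T→Y, Y's earliest start moves from 1 to 0.
After: T→A→H = 1+7+5 = 13 → 13 minutes.

13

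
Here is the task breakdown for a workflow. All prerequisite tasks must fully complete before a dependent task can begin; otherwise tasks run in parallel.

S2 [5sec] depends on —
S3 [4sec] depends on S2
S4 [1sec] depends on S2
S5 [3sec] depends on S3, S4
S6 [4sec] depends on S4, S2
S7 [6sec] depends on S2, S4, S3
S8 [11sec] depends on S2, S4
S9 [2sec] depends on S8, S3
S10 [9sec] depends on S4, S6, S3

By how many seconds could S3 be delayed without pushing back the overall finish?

The longest chain is S2→S4→S6→S10 = 5+1+4+9 = 19; overall finish 19 seconds.
S3 finishes as early as 9 and must finish by 10.
Slack of S3 = 6 − 5 = 1 second.

1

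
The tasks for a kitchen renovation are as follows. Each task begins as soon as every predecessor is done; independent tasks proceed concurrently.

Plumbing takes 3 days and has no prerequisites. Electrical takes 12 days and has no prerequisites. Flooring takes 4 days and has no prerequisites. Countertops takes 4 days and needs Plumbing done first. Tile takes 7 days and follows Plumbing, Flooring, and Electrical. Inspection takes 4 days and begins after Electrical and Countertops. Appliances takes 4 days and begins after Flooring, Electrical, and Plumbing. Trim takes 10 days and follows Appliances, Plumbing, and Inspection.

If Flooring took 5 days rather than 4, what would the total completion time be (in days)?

26

As given, the longest chain is Electrical→Inspection→Trim = 12+4+10 = 26, so the finish is 26 days.
Flooring is off the critical path — its longest chain is 18 days, giving 8 of slack.
No other chain overtakes it, so the finish is 26 days.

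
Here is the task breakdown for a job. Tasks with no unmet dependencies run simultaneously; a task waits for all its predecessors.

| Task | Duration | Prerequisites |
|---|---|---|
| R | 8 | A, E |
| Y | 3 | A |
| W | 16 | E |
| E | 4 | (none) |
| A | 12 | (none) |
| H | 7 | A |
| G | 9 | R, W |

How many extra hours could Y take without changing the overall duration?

Critical path: E→W→G = 4+16+9 = 29, so the finish is 29 hours.
The longest chain containing Y totals 15 hours.
So Y can slip 29 − 15 = 14 hours.

14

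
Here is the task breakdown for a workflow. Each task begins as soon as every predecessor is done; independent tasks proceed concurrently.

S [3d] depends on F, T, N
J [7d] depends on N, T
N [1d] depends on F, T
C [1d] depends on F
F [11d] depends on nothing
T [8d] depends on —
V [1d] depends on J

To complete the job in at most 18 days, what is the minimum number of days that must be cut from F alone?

Current finish: 20 days; target: 18.
F is on every critical path, so each day cut from F cuts the finish by one (this holds down to a finish of 17).
Need 20 − 18 = 2 days off F → F becomes 9 days, finish becomes 18.

2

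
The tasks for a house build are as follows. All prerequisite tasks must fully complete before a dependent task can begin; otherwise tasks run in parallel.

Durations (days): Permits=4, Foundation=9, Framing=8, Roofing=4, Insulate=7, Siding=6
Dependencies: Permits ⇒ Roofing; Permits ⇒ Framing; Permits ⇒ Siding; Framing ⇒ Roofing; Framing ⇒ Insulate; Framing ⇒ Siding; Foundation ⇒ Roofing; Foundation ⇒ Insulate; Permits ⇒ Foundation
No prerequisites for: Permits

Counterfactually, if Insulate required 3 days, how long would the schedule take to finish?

Baseline: Permits→Foundation→Insulate = 4+9+7 = 20 → 20 days.
Since Insulate is critical, the -4 change carries straight to that chain (now 16 days).
The binding chain switches to Permits→Framing→Siding = 4+8+6 = 18; finish 18 days.

18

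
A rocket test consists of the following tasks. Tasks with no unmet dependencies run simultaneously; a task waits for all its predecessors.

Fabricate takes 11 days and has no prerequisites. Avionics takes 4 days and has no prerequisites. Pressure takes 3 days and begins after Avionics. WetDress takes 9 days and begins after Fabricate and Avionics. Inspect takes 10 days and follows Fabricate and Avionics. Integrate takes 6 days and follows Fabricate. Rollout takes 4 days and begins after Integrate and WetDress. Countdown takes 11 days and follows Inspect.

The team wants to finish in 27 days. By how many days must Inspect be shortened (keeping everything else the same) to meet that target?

5

Current finish: 32 days; target: 27.
Inspect is on every critical path, so each day cut from Inspect cuts the finish by one (this holds down to a finish of 24).
Need 32 − 27 = 5 days off Inspect → Inspect becomes 5 days, finish becomes 27.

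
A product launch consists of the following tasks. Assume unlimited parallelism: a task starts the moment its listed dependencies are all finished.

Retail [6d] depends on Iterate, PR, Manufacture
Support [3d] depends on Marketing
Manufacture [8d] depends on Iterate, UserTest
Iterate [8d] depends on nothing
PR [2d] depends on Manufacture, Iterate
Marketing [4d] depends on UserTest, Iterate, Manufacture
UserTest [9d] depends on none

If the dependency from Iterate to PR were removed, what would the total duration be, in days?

25

With the dependency in place, UserTest→Manufacture→PR→Retail = 9+8+2+6 = 25 sets the finish at 25 days.
Dropping Iterate→PR doesn't change PR's earliest start (17); another predecessor still binds.
After: UserTest→Manufacture→PR→Retail = 9+8+2+6 = 25 → 25 days.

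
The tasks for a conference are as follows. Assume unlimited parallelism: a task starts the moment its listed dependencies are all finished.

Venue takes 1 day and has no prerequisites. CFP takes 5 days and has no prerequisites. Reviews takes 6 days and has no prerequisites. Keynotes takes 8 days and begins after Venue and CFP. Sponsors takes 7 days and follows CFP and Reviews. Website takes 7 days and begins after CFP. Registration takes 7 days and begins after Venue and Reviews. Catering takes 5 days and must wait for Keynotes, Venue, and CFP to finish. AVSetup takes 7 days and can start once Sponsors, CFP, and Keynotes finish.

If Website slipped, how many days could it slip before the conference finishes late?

The longest chain is CFP→Keynotes→AVSetup = 5+8+7 = 20; overall finish 20 days.
Website finishes as early as 12 and must finish by 20.
Slack of Website = 13 − 5 = 8 days.

8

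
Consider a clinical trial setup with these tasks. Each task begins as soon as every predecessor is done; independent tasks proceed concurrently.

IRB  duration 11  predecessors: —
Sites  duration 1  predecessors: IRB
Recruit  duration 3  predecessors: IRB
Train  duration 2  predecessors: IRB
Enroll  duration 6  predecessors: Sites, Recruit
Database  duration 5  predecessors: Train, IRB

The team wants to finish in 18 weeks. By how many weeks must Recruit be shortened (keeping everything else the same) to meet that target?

2

Current finish: 20 weeks; target: 18.
Recruit is on every critical path, so each week cut from Recruit cuts the finish by one (this holds down to a finish of 18).
Need 20 − 18 = 2 weeks off Recruit → Recruit becomes 1 week, finish becomes 18.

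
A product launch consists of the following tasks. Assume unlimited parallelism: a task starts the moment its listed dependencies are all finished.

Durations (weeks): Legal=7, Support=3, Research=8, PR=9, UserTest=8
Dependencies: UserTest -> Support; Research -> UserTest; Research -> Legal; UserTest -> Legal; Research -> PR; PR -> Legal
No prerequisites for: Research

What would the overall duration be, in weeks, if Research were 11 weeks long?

Baseline: Research→PR→Legal = 8+9+7 = 24 → 24 weeks.
Research lies on that path, so at 11 weeks the path becomes 27 weeks.
No other chain overtakes it, so the finish is 27 weeks.

27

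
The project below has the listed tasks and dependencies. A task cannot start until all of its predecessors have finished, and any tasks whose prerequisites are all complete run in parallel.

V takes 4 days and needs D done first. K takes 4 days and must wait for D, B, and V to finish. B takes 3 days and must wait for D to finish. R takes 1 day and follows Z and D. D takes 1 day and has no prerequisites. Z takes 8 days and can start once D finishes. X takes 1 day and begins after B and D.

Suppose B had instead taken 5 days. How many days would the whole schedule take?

10

Critical path before the change: D→Z→R = 1+8+1 = 10 giving 10 days.
B is off the critical path — its longest chain is 8 days, giving 2 of slack.
The critical path is still D→Z→R; finish is now 10 days.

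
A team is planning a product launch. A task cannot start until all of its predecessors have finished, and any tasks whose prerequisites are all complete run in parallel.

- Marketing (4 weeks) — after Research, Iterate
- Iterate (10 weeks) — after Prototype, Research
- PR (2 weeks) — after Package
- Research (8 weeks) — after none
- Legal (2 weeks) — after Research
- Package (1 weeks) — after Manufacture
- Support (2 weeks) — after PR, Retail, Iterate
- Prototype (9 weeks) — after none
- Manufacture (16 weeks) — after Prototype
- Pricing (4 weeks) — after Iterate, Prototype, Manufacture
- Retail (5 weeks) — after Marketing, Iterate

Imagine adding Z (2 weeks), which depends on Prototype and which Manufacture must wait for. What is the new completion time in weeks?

Originally the job takes 30 weeks.
With Z inserted, Manufacture now waits for max(Prototype, Z).
New critical path: Prototype→Z→Manufacture→Package→PR→Support = 9+2+16+1+2+2 = 32 ⇒ 32 weeks.

32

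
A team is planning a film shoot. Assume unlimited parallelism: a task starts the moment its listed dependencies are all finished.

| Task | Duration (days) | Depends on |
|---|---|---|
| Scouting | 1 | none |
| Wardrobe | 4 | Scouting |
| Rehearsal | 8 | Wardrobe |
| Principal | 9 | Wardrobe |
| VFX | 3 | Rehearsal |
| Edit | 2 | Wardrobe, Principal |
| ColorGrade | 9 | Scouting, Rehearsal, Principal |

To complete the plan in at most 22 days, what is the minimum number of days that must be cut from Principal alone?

Current finish: 23 days; target: 22.
Principal is on every critical path, so each day cut from Principal cuts the finish by one (this holds down to a finish of 22).
Need 23 − 22 = 1 day off Principal → Principal becomes 8 days, finish becomes 22.

1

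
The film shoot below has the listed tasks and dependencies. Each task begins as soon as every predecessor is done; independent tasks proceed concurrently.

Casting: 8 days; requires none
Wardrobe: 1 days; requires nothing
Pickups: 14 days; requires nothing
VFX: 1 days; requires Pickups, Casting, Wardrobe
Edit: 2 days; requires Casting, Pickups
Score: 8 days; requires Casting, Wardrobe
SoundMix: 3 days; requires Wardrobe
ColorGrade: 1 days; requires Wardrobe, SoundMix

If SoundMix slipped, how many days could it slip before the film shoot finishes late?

Casting→Score = 8+8 = 16 sets the makespan at 16 days.
The longest chain containing SoundMix totals 5 days.
So SoundMix can slip 15 − 4 = 11 days.

11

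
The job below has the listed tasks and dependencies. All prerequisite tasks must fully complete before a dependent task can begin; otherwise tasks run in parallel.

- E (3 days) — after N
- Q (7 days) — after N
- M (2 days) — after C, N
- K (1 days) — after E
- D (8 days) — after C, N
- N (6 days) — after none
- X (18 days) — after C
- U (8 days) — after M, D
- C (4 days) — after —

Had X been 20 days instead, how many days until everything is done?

The binding path is C→X = 4+18 = 22; finish at 22 days.
Since X is critical, the +2 change carries straight to that chain (now 24 days).
That remains the longest chain; total 24 days.

24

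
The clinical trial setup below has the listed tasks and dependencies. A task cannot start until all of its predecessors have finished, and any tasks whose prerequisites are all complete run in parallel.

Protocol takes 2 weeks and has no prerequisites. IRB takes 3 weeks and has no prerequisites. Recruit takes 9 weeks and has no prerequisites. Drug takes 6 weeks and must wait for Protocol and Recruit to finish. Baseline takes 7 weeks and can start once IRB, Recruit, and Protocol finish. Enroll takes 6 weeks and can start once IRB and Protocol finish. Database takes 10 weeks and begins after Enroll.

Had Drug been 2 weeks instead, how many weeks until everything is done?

Baseline: IRB→Enroll→Database = 3+6+10 = 19 → 19 weeks.
Drug has 4 weeks of float (longest path through it is 15).
The critical path is still IRB→Enroll→Database; finish is now 19 weeks.

19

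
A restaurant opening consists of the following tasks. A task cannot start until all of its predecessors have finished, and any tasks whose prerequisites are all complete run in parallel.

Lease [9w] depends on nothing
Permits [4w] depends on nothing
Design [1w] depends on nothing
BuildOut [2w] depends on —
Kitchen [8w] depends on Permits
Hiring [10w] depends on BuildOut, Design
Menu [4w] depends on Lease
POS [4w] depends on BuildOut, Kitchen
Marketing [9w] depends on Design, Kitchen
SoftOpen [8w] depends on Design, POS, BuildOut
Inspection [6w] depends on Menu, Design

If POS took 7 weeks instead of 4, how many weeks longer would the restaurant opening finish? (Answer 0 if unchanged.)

3

The binding path is Permits→Kitchen→POS→SoftOpen = 4+8+4+8 = 24; finish at 24 weeks.
POS is on the critical path; changing it to 7 makes that path 27 weeks.
The critical path is still Permits→Kitchen→POS→SoftOpen; finish is now 27 weeks.
Change in finish: 27 − 24 = +3 weeks.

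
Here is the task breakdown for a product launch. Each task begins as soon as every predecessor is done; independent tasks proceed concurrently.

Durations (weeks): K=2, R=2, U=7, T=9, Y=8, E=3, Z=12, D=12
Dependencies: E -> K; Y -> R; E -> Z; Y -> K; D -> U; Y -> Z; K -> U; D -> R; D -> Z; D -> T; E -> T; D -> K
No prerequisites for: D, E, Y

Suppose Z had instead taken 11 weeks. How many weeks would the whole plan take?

As given, the longest chain is D→Z = 12+12 = 24, so the finish is 24 weeks.
Since Z is critical, the -1 change carries straight to that chain (now 23 weeks).
That remains the longest chain; total 23 weeks.

23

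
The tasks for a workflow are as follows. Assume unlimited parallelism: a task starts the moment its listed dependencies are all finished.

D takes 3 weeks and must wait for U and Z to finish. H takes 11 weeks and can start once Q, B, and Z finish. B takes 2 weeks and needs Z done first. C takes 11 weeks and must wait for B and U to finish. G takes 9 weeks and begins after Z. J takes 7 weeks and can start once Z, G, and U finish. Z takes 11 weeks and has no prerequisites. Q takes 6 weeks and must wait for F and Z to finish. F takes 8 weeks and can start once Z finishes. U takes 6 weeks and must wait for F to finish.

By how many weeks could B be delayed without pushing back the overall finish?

12

Critical path: Z→F→U→C = 11+8+6+11 = 36, so the finish is 36 weeks.
Longest path through B: 24 weeks (earliest finish 13, latest finish 25).
Float = 36 − 24 = 12.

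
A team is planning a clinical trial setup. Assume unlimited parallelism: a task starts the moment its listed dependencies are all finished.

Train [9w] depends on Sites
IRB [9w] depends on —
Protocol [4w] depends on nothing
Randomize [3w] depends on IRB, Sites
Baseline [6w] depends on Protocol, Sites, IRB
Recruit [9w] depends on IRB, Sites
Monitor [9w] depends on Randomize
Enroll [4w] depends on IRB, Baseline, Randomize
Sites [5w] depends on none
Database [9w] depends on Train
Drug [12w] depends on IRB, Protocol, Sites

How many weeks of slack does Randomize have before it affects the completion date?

2

Critical path: Sites→Train→Database = 5+9+9 = 23, so the finish is 23 weeks.
Longest path through Randomize: 21 weeks (earliest finish 12, latest finish 14).
Float = 23 − 21 = 2.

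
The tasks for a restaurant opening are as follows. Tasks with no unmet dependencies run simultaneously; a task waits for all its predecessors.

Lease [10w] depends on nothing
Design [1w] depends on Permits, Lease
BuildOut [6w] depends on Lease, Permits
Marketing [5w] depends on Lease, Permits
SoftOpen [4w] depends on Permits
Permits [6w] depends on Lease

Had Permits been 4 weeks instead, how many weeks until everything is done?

As given, the longest chain is Lease→Permits→BuildOut = 10+6+6 = 22, so the finish is 22 weeks.
Since Permits is critical, the -2 change carries straight to that chain (now 20 weeks).
That remains the longest chain; total 20 weeks.

20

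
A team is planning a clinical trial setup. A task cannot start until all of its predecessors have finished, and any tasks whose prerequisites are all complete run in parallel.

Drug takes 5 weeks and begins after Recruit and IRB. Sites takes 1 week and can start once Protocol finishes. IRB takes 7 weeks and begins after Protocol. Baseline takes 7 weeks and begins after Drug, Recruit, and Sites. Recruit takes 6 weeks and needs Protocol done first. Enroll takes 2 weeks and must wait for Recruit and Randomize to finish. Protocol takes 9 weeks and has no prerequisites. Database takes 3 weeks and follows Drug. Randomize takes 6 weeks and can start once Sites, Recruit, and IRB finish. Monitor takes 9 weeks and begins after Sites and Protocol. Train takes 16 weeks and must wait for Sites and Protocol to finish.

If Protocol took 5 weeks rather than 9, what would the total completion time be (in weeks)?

24

Actual critical path: Protocol→IRB→Drug→Baseline = 9+7+5+7 = 28 ⇒ 28 weeks.
Protocol lies on that path, so at 5 weeks the path becomes 24 weeks.
That remains the longest chain; total 24 weeks.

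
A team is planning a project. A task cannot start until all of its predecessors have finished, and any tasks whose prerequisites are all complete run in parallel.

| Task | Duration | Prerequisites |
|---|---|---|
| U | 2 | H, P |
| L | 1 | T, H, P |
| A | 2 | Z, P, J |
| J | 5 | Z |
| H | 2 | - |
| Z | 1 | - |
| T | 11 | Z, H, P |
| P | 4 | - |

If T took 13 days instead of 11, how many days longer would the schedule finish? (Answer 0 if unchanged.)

The binding path is P→T→L = 4+11+1 = 16; finish at 16 days.
Since T is critical, the +2 change carries straight to that chain (now 18 days).
That remains the longest chain; total 18 days.
Change in finish: 18 − 16 = +2 days.

2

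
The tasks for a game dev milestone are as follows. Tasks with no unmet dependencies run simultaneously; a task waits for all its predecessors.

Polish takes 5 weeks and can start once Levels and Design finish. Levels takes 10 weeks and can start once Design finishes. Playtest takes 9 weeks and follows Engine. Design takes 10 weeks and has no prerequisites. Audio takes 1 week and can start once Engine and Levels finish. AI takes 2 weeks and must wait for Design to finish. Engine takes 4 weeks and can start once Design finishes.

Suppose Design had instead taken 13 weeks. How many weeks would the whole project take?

As given, the longest chain is Design→Levels→Polish = 10+10+5 = 25, so the finish is 25 weeks.
Design lies on that path, so at 13 weeks the path becomes 28 weeks.
That remains the longest chain; total 28 weeks.

28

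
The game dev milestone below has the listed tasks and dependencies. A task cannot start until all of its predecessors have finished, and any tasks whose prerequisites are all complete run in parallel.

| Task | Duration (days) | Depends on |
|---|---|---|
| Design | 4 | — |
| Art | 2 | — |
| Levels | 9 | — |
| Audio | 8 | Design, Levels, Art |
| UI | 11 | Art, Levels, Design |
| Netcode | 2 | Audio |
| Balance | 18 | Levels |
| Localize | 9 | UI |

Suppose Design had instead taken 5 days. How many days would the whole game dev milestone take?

29

Critical path before the change: Levels→UI→Localize = 9+11+9 = 29 giving 29 days.
The longest path through Design is only 24 days, so Design has float 5.
The critical path is still Levels→UI→Localize; finish is now 29 days.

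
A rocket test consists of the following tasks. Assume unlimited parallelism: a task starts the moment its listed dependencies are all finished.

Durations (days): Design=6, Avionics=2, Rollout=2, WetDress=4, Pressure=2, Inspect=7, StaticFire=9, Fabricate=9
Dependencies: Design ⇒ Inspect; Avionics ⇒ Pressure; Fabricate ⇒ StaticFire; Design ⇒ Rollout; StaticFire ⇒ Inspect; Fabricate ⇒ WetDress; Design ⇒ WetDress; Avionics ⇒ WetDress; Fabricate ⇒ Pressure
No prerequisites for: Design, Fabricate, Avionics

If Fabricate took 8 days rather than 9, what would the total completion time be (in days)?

Actual critical path: Fabricate→StaticFire→Inspect = 9+9+7 = 25 ⇒ 25 days.
Since Fabricate is critical, the -1 change carries straight to that chain (now 24 days).
The critical path is still Fabricate→StaticFire→Inspect; finish is now 24 days.

24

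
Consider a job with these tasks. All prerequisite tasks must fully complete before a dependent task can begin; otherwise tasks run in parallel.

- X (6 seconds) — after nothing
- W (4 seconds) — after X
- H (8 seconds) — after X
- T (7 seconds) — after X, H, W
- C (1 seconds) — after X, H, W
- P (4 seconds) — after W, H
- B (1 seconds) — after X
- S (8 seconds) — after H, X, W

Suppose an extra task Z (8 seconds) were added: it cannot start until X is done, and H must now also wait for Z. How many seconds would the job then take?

30

Originally the job takes 22 seconds.
With Z inserted, H now waits for max(X, Z).
New critical path: X→Z→H→S = 6+8+8+8 = 30 ⇒ 30 seconds.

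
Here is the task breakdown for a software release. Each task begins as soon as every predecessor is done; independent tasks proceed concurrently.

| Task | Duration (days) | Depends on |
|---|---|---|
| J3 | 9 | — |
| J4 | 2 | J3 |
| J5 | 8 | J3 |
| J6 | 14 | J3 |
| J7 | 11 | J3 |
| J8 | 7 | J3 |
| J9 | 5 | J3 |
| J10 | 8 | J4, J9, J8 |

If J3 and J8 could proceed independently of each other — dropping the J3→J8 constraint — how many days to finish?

23

Before: longest chain J3→J8→J10 = 9+7+8 = 24, finish 24.
Without J3→J8, J8's earliest start moves from 9 to 0.
New critical path: J3→J6 = 9+14 = 23 ⇒ 23 days.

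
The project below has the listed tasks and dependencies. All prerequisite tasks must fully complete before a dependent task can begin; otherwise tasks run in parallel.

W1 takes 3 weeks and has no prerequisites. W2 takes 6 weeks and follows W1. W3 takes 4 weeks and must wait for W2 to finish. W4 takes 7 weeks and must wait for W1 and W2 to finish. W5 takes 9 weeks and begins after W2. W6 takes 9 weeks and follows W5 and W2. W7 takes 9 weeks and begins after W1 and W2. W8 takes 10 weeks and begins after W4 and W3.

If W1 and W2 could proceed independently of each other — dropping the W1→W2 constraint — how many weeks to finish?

With the dependency in place, W1→W2→W5→W6 = 3+6+9+9 = 27 sets the finish at 27 weeks.
Without W1→W2, W2's earliest start moves from 3 to 0.
The longest chain is now W2→W5→W6 = 6+9+9 = 24, so the schedule takes 24 weeks.

24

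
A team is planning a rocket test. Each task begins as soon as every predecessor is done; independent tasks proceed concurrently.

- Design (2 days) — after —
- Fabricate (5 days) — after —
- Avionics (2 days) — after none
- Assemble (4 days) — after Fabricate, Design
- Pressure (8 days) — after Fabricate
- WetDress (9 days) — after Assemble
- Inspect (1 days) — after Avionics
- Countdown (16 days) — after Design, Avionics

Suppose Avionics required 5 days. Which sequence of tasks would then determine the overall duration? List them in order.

The binding path is Avionics→Countdown = 2+16 = 18; finish at 18 days.
Avionics lies on that path, so at 5 days the path becomes 21 days.
That remains the longest chain; total 21 days.

Avionics, Countdown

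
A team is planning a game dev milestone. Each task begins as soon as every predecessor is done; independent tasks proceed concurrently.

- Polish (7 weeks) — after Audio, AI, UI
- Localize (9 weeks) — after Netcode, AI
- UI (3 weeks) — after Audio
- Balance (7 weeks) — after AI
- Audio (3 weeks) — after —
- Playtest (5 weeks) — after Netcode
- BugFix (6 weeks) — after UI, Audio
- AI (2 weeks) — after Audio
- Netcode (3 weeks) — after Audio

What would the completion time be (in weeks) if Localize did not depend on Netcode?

14

Before: longest chain Audio→Netcode→Localize = 3+3+9 = 15, finish 15.
Without Netcode→Localize, Localize's earliest start moves from 6 to 5.
New critical path: Audio→AI→Localize = 3+2+9 = 14 ⇒ 14 weeks.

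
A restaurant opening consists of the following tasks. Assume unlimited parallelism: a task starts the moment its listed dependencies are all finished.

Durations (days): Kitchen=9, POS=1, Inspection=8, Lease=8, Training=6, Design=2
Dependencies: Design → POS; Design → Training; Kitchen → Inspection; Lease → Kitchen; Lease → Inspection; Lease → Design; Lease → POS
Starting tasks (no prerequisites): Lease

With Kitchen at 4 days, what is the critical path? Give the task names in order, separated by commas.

Lease, Kitchen, Inspection

The binding path is Lease→Kitchen→Inspection = 8+9+8 = 25; finish at 25 days.
Kitchen lies on that path, so at 4 days the path becomes 20 days.
That remains the longest chain; total 20 days.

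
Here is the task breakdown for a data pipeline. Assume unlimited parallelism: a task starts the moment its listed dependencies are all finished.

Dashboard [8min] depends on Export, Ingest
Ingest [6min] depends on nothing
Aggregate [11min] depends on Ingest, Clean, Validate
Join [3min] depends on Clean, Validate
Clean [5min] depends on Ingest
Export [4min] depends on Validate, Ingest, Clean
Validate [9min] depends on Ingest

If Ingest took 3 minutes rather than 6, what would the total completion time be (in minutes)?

Actual critical path: Ingest→Validate→Export→Dashboard = 6+9+4+8 = 27 ⇒ 27 minutes.
Ingest lies on that path, so at 3 minutes the path becomes 24 minutes.
The critical path is still Ingest→Validate→Export→Dashboard; finish is now 24 minutes.

24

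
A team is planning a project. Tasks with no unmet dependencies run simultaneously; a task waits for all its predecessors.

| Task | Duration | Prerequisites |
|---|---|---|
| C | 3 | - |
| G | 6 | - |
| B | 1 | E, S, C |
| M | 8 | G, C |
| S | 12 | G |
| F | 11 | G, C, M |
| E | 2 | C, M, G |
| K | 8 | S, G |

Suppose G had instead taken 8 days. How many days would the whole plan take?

Actual critical path: G→S→K = 6+12+8 = 26 ⇒ 26 days.
G lies on that path, so at 8 days the path becomes 28 days.
That remains the longest chain; total 28 days.

28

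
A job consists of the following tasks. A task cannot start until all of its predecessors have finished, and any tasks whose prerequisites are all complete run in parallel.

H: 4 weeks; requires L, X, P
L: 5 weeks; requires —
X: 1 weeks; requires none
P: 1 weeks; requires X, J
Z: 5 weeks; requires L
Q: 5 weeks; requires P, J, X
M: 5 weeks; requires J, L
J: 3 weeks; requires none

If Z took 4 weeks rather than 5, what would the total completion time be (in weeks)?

10

Actual critical path: L→Z = 5+5 = 10 ⇒ 10 weeks.
Since Z is critical, the -1 change carries straight to that chain (now 9 weeks).
The binding chain switches to L→M = 5+5 = 10; finish 10 weeks.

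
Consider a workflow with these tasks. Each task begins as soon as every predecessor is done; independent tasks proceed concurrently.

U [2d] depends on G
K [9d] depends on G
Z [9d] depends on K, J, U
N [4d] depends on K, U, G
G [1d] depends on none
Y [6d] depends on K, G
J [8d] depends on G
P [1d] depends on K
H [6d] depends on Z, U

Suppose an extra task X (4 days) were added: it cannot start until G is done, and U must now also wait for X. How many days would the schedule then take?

Originally the schedule takes 25 days.
With X inserted, U now waits for max(G, X).
New critical path: G→K→Z→H = 1+9+9+6 = 25 ⇒ 25 days.

25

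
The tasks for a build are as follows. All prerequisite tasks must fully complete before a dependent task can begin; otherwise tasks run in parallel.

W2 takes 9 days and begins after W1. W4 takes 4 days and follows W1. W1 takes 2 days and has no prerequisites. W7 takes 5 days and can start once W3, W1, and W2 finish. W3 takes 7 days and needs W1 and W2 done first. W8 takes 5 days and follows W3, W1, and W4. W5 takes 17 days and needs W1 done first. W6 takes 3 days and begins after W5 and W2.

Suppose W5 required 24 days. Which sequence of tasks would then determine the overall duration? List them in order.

W1, W5, W6

The binding path is W1→W2→W3→W7 = 2+9+7+5 = 23; finish at 23 days.
W5 is off the critical path — its longest chain is 22 days, giving 1 of slack.
New critical path: W1→W5→W6 = 2+24+3 = 29 ⇒ 29 days.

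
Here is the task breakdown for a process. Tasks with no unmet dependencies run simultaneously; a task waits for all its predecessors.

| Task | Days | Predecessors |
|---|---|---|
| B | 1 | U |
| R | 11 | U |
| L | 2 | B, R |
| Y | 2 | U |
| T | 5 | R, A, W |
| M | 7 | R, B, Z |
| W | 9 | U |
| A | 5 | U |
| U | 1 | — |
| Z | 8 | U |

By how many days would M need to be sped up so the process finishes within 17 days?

2

Current finish: 19 days; target: 17.
M is on every critical path, so each day cut from M cuts the finish by one (this holds down to a finish of 17).
Need 19 − 17 = 2 days off M → M becomes 5 days, finish becomes 17.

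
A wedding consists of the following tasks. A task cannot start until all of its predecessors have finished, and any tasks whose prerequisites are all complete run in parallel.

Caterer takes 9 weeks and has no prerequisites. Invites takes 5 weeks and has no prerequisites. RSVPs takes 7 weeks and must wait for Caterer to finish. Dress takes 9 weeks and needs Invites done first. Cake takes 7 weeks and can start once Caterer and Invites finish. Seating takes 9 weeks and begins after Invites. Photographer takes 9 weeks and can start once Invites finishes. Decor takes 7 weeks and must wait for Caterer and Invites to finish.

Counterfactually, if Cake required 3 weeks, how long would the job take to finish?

Actual critical path: Caterer→Cake = 9+7 = 16 ⇒ 16 weeks.
Cake is on the critical path; changing it to 3 makes that path 12 weeks.
Now Caterer→RSVPs = 9+7 = 16 is longest, so the finish becomes 16 weeks.

16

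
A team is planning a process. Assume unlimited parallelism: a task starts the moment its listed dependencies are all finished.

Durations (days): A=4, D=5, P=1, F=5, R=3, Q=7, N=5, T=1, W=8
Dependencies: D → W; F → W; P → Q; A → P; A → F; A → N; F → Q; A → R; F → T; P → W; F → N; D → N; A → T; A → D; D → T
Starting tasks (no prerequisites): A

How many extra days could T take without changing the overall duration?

Critical path: A→D→W = 4+5+8 = 17, so the finish is 17 days.
Longest path through T: 10 days (earliest finish 10, latest finish 17).
So T can slip 17 − 10 = 7 days.

7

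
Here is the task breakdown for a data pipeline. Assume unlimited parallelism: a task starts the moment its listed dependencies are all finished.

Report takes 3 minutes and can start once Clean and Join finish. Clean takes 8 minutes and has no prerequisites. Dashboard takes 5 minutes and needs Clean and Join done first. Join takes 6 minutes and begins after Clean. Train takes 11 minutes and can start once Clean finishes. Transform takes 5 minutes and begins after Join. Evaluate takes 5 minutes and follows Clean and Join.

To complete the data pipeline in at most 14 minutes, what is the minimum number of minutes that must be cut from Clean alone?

Current finish: 19 minutes; target: 14.
Clean is on every critical path, so each minute cut from Clean cuts the finish by one (this holds down to a finish of 12).
Need 19 − 14 = 5 minutes off Clean → Clean becomes 3 minutes, finish becomes 14.

5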